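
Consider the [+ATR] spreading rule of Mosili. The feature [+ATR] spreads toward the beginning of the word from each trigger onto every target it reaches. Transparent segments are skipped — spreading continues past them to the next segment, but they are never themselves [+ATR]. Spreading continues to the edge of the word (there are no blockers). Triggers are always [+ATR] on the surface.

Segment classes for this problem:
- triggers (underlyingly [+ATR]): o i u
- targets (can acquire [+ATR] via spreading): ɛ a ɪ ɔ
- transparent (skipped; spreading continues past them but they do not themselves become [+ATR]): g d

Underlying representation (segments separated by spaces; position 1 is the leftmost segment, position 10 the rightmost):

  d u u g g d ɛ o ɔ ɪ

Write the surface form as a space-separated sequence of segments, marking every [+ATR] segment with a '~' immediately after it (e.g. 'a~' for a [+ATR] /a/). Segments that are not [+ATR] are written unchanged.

d u~ u~ g g d ɛ~ o~ ɔ ɪ

From /u/ at 2 leftward: 1 /d/ transparent; word edge.
From /u/ at 3 leftward: 2 /u/ is itself a trigger — this domain ends here.
From /o/ at 8 leftward: 7 /ɛ/ → [+ATR]; 6 /d/ transparent; 5 /g/ transparent; 4 /g/ transparent; 3 /u/ is itself a trigger — this domain ends here.
Targets with no active source: positions 9 10 stay [-ATR].
[+ATR] positions on the surface: 2 3 7 8.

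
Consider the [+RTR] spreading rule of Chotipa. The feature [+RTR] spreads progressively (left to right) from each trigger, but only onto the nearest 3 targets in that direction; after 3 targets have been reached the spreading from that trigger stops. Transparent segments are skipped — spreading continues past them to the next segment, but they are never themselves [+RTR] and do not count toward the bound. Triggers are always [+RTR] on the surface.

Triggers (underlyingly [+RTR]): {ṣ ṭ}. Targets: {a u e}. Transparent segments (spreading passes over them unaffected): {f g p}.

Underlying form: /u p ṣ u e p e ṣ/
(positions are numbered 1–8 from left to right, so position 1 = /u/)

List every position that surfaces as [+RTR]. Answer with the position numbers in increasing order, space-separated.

3 4 5 7 8

From /ṣ/ at 3 rightward: 4 /u/ → [+RTR]; 5 /e/ → [+RTR]; 6 /p/ transparent; 7 /e/ → [+RTR]; bound reached.
From /ṣ/ at 8 rightward: word edge.
Target with no active source: position 1 stays [-emphatic].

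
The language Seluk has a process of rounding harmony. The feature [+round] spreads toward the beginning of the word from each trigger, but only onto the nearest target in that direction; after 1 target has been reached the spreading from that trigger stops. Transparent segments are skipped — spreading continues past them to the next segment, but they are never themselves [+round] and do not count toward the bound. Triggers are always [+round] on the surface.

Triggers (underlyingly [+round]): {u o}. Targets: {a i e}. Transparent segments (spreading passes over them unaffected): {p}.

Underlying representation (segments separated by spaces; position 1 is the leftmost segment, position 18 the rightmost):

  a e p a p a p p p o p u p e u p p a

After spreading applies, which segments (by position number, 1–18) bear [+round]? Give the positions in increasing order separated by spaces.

From /o/ at 10 leftward: 9 /p/ transparent; 8 /p/ transparent; 7 /p/ transparent; 6 /a/ → [+round]; bound reached.
From /u/ at 12 leftward: 11 /p/ transparent; 10 /o/ is itself a trigger — this domain ends here.
From /u/ at 15 leftward: 14 /e/ → [+round]; bound reached.
Targets with no active source: positions 1 2 4 18 stay [-round].

6 10 12 14 15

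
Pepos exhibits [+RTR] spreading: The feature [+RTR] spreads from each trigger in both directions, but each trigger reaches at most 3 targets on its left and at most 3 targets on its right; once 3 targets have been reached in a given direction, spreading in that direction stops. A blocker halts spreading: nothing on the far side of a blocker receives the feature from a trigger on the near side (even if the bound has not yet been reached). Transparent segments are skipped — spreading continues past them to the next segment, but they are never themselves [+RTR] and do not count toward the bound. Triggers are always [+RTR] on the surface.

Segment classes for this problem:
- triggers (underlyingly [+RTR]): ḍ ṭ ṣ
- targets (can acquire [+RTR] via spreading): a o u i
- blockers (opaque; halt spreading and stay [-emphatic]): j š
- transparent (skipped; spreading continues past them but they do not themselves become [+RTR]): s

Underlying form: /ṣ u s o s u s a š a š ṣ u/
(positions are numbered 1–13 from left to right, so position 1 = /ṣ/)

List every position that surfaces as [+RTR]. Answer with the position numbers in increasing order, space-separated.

From /ṣ/ at 1 rightward: 2 /u/ → [+RTR]; 3 /s/ transparent; 4 /o/ → [+RTR]; 5 /s/ transparent; 6 /u/ → [+RTR]; bound reached.
From /ṣ/ at 1 leftward: word edge.
From /ṣ/ at 12 rightward: 13 /u/ → [+RTR]; word edge.
From /ṣ/ at 12 leftward: 11 /š/ blocks.
Targets with no active source: positions 8 10 stay [-emphatic].

1 2 4 6 12 13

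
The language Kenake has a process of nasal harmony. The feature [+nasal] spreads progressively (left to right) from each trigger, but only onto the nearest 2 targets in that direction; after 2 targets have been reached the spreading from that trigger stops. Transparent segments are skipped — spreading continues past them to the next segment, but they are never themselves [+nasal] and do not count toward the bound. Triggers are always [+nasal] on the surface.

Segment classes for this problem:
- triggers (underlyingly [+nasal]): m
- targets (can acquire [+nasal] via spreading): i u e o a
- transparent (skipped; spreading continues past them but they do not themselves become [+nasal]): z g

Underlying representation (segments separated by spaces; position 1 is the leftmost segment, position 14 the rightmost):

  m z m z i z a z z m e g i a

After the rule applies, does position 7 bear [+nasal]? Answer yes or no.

From /m/ at 1 rightward: 2 /z/ transparent; 3 /m/ is itself a trigger — this domain ends here.
From /m/ at 3 rightward: 4 /z/ transparent; 5 /i/ → [+nasal]; 6 /z/ transparent; 7 /a/ → [+nasal]; bound reached.
From /m/ at 10 rightward: 11 /e/ → [+nasal]; 12 /g/ transparent; 13 /i/ → [+nasal]; bound reached.
Target with no active source: position 14 stays [-nasal].
[+nasal] positions on the surface: 1 3 5 7 10 11 13.

yes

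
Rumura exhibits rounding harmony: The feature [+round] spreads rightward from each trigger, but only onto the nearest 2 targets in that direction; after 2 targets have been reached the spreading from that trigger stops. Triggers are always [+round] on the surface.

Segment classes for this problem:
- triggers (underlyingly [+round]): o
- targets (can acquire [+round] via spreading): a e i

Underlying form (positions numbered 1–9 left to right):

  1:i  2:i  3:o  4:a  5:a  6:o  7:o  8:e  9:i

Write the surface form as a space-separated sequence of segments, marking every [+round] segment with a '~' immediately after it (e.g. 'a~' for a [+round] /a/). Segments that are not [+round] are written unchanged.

From /o/ at 3 rightward: 4 /a/ → [+round]; 5 /a/ → [+round]; bound reached.
From /o/ at 6 rightward: 7 /o/ is itself a trigger — this domain ends here.
From /o/ at 7 rightward: 8 /e/ → [+round]; 9 /i/ → [+round]; bound reached.
Targets with no active source: positions 1 2 stay [-round].
[+round] positions on the surface: 3 4 5 6 7 8 9.

i i o~ a~ a~ o~ o~ e~ i~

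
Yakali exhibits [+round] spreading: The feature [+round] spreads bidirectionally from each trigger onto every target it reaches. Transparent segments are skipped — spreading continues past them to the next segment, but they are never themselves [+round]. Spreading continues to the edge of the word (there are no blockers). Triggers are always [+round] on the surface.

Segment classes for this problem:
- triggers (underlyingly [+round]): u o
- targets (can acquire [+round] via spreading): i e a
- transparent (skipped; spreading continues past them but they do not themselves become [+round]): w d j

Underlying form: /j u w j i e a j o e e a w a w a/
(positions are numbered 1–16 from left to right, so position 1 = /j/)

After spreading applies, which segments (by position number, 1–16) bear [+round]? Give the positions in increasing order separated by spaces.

2 5 6 7 9 10 11 12 14 16

From /u/ at 2 rightward: 3 /w/ transparent; 4 /j/ transparent; 5 /i/ → [+round]; 6 /e/ → [+round]; 7 /a/ → [+round]; 8 /j/ transparent; 9 /o/ is itself a trigger — this domain ends here.
From /u/ at 2 leftward: 1 /j/ transparent; word edge.
From /o/ at 9 rightward: 10 /e/ → [+round]; 11 /e/ → [+round]; 12 /a/ → [+round]; 13 /w/ transparent; 14 /a/ → [+round]; 15 /w/ transparent; 16 /a/ → [+round]; word edge.
From /o/ at 9 leftward: 8 /j/ transparent; 7 /a/ → [+round]; 6 /e/ → [+round]; 5 /i/ → [+round]; 4 /j/ transparent; 3 /w/ transparent; 2 /u/ is itself a trigger — this domain ends here.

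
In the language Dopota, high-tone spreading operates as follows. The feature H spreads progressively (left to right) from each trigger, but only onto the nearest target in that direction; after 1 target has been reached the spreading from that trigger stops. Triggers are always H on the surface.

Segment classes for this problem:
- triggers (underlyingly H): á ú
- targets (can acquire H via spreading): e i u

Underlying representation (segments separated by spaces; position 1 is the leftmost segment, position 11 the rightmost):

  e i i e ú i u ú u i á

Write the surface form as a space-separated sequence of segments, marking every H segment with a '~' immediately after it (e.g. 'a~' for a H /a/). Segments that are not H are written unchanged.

From /ú/ at 5 rightward: 6 /i/ → H; bound reached.
From /ú/ at 8 rightward: 9 /u/ → H; bound reached.
From /á/ at 11 rightward: word edge.
Targets with no active source: positions 1 2 3 4 7 10 stay [-high tone].
H positions on the surface: 5 6 8 9 11.

e i i e ú~ i~ u ú~ u~ i á~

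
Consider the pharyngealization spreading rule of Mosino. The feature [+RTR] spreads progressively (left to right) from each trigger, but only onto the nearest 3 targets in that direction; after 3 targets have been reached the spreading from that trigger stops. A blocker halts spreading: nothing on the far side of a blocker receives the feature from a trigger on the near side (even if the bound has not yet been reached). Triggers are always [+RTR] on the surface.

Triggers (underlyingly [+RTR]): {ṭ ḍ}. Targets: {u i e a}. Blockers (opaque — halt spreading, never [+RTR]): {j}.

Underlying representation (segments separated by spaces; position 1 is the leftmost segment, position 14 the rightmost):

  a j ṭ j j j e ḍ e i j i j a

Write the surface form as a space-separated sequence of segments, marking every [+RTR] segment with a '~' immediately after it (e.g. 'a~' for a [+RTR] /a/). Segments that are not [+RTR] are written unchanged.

a j ṭ~ j j j e ḍ~ e~ i~ j i j a

From /ṭ/ at 3 rightward: 4 /j/ blocks.
From /ḍ/ at 8 rightward: 9 /e/ → [+RTR]; 10 /i/ → [+RTR]; 11 /j/ blocks.
Targets with no active source: positions 1 7 12 14 stay [-emphatic].
[+RTR] positions on the surface: 3 8 9 10.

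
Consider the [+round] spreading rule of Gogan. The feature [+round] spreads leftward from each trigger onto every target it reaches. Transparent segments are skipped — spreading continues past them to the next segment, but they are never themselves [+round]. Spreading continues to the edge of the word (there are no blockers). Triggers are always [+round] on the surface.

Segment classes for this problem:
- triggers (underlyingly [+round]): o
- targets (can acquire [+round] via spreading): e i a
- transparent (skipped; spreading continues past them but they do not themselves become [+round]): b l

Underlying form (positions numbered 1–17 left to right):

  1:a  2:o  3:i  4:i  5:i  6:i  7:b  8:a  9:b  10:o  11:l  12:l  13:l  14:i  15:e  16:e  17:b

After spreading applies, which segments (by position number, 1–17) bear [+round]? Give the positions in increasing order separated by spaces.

From /o/ at 2 leftward: 1 /a/ → [+round]; word edge.
From /o/ at 10 leftward: 9 /b/ transparent; 8 /a/ → [+round]; 7 /b/ transparent; 6 /i/ → [+round]; 5 /i/ → [+round]; 4 /i/ → [+round]; 3 /i/ → [+round]; 2 /o/ is itself a trigger — this domain ends here.
Targets with no active source: positions 14 15 16 stay [-round].

1 2 3 4 5 6 8 10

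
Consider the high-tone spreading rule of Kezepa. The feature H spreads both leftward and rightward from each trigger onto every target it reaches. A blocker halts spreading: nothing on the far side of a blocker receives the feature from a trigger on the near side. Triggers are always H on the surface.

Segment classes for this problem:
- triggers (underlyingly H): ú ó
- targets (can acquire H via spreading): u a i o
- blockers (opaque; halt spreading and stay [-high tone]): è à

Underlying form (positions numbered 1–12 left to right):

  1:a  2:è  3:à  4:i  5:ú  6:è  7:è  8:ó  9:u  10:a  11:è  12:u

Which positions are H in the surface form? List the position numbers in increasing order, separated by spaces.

4 5 8 9 10

From /ú/ at 5 rightward: 6 /è/ blocks.
From /ú/ at 5 leftward: 4 /i/ → H; 3 /à/ blocks.
From /ó/ at 8 rightward: 9 /u/ → H; 10 /a/ → H; 11 /è/ blocks.
From /ó/ at 8 leftward: 7 /è/ blocks.
Targets with no active source: positions 1 12 stay [-high tone].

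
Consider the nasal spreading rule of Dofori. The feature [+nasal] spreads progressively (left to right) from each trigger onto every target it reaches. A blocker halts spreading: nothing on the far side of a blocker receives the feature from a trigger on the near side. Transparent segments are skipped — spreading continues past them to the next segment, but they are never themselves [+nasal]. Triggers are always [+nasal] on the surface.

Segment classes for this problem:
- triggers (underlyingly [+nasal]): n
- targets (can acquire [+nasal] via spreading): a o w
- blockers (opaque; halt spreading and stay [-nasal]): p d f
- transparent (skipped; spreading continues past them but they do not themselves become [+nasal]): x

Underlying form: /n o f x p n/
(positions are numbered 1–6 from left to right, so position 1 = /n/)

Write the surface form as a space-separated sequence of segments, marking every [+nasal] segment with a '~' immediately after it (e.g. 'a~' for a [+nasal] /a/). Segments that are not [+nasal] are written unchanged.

From /n/ at 1 rightward: 2 /o/ → [+nasal]; 3 /f/ blocks.
From /n/ at 6 rightward: word edge.
[+nasal] positions on the surface: 1 2 6.

n~ o~ f x p n~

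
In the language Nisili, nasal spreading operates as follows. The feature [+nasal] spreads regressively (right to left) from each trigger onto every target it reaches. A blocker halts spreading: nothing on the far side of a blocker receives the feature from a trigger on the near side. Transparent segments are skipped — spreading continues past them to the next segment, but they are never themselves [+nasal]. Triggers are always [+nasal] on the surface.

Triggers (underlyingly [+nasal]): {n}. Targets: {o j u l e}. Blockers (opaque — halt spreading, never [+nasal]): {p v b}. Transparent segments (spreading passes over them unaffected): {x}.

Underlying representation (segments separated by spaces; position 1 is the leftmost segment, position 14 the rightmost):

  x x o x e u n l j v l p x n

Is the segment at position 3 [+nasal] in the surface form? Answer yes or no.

yes

From /n/ at 7 leftward: 6 /u/ → [+nasal]; 5 /e/ → [+nasal]; 4 /x/ transparent; 3 /o/ → [+nasal]; 2 /x/ transparent; 1 /x/ transparent; word edge.
From /n/ at 14 leftward: 13 /x/ transparent; 12 /p/ blocks.
Targets with no active source: positions 8 9 11 stay [-nasal].
[+nasal] positions on the surface: 3 5 6 7 14.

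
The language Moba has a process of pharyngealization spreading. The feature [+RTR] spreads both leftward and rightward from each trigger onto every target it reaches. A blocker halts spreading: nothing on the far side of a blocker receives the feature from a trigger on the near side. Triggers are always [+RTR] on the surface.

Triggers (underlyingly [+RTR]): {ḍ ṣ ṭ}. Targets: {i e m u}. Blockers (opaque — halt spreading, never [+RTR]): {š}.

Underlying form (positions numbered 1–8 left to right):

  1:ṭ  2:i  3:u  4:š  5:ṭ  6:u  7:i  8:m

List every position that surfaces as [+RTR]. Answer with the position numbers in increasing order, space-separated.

1 2 3 5 6 7 8

From /ṭ/ at 1 rightward: 2 /i/ → [+RTR]; 3 /u/ → [+RTR]; 4 /š/ blocks.
From /ṭ/ at 1 leftward: word edge.
From /ṭ/ at 5 rightward: 6 /u/ → [+RTR]; 7 /i/ → [+RTR]; 8 /m/ → [+RTR]; word edge.
From /ṭ/ at 5 leftward: 4 /š/ blocks.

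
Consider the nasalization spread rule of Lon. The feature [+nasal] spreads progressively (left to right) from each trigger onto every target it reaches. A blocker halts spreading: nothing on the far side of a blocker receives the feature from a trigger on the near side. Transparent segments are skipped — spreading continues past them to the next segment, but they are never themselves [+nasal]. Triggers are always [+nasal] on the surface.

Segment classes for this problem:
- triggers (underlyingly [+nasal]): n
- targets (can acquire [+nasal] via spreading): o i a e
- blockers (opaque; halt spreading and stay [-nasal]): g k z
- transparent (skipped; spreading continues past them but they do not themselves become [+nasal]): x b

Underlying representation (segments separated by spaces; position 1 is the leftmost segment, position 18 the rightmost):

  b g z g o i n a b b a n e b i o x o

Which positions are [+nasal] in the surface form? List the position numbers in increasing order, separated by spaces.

From /n/ at 7 rightward: 8 /a/ → [+nasal]; 9 /b/ transparent; 10 /b/ transparent; 11 /a/ → [+nasal]; 12 /n/ is itself a trigger — this domain ends here.
From /n/ at 12 rightward: 13 /e/ → [+nasal]; 14 /b/ transparent; 15 /i/ → [+nasal]; 16 /o/ → [+nasal]; 17 /x/ transparent; 18 /o/ → [+nasal]; word edge.
Targets with no active source: positions 5 6 stay [-nasal].

7 8 11 12 13 15 16 18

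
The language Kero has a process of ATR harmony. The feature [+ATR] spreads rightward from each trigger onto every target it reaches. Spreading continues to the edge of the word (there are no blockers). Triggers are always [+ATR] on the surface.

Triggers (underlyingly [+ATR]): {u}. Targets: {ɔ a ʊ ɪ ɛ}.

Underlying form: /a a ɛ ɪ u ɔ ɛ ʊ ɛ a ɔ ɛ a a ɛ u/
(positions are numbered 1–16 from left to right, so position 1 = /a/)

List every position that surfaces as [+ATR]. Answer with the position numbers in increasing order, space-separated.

From /u/ at 5 rightward: 6 /ɔ/ → [+ATR]; 7 /ɛ/ → [+ATR]; 8 /ʊ/ → [+ATR]; 9 /ɛ/ → [+ATR]; 10 /a/ → [+ATR]; 11 /ɔ/ → [+ATR]; 12 /ɛ/ → [+ATR]; 13 /a/ → [+ATR]; 14 /a/ → [+ATR]; 15 /ɛ/ → [+ATR]; 16 /u/ is itself a trigger — this domain ends here.
From /u/ at 16 rightward: word edge.
Targets with no active source: positions 1 2 3 4 stay [-ATR].

5 6 7 8 9 10 11 12 13 14 15 16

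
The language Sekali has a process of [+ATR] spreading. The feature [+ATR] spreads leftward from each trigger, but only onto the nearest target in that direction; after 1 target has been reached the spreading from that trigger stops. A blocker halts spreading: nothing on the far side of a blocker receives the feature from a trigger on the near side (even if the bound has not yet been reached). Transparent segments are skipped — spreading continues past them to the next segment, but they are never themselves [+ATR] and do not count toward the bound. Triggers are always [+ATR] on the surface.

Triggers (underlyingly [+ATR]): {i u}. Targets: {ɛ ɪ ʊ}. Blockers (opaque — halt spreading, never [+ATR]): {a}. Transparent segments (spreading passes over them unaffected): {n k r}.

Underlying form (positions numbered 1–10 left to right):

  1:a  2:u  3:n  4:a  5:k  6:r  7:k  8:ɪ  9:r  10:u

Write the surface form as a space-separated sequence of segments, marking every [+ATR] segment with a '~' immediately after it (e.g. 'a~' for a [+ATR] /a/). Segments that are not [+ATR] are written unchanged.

a u~ n a k r k ɪ~ r u~

From /u/ at 2 leftward: 1 /a/ blocks.
From /u/ at 10 leftward: 9 /r/ transparent; 8 /ɪ/ → [+ATR]; bound reached.
[+ATR] positions on the surface: 2 8 10.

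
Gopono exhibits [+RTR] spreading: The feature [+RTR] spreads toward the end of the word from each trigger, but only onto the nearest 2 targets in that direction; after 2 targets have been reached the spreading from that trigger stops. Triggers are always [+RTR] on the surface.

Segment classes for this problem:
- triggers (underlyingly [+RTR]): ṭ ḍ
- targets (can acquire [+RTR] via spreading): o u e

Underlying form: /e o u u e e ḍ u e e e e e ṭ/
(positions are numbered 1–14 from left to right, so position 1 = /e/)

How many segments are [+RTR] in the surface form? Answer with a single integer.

From /ḍ/ at 7 rightward: 8 /u/ → [+RTR]; 9 /e/ → [+RTR]; bound reached.
From /ṭ/ at 14 rightward: word edge.
Targets with no active source: positions 1 2 3 4 5 6 10 11 12 13 stay [-emphatic].
[+RTR] positions on the surface: 7 8 9 14.

4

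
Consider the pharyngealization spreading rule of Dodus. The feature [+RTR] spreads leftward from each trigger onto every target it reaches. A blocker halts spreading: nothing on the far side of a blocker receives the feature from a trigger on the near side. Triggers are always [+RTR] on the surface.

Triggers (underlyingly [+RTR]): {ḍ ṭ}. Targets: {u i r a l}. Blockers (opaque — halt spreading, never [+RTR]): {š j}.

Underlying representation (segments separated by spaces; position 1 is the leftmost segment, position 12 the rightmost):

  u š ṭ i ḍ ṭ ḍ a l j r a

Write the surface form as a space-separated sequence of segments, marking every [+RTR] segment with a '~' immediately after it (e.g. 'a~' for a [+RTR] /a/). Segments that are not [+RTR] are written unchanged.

u š ṭ~ i~ ḍ~ ṭ~ ḍ~ a l j r a

From /ṭ/ at 3 leftward: 2 /š/ blocks.
From /ḍ/ at 5 leftward: 4 /i/ → [+RTR]; 3 /ṭ/ is itself a trigger — this domain ends here.
From /ṭ/ at 6 leftward: 5 /ḍ/ is itself a trigger — this domain ends here.
From /ḍ/ at 7 leftward: 6 /ṭ/ is itself a trigger — this domain ends here.
Targets with no active source: positions 1 8 9 11 12 stay [-emphatic].
[+RTR] positions on the surface: 3 4 5 6 7.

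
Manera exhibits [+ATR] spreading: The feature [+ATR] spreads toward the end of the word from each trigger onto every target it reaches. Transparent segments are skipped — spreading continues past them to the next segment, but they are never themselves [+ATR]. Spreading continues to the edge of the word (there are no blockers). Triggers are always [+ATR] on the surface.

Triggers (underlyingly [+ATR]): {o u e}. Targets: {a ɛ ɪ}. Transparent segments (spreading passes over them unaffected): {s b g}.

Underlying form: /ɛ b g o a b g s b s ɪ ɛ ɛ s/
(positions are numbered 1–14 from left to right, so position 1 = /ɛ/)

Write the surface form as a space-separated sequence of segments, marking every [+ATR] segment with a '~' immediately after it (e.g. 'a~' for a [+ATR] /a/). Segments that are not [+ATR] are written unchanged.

From /o/ at 4 rightward: 5 /a/ → [+ATR]; 6 /b/ transparent; 7 /g/ transparent; 8 /s/ transparent; 9 /b/ transparent; 10 /s/ transparent; 11 /ɪ/ → [+ATR]; 12 /ɛ/ → [+ATR]; 13 /ɛ/ → [+ATR]; 14 /s/ transparent; word edge.
Target with no active source: position 1 stays [-ATR].
[+ATR] positions on the surface: 4 5 11 12 13.

ɛ b g o~ a~ b g s b s ɪ~ ɛ~ ɛ~ s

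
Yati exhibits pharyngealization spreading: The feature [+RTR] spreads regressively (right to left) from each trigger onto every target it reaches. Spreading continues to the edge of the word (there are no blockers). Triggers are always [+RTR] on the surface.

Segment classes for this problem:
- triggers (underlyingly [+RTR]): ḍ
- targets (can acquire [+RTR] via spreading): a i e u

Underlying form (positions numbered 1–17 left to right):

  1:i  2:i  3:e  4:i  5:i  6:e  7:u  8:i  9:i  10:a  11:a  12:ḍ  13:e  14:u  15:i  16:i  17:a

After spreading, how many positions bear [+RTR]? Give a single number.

From /ḍ/ at 12 leftward: 11 /a/ → [+RTR]; 10 /a/ → [+RTR]; 9 /i/ → [+RTR]; 8 /i/ → [+RTR]; 7 /u/ → [+RTR]; 6 /e/ → [+RTR]; 5 /i/ → [+RTR]; 4 /i/ → [+RTR]; 3 /e/ → [+RTR]; 2 /i/ → [+RTR]; 1 /i/ → [+RTR]; word edge.
Targets with no active source: positions 13 14 15 16 17 stay [-emphatic].
[+RTR] positions on the surface: 1 2 3 4 5 6 7 8 9 10 11 12.

12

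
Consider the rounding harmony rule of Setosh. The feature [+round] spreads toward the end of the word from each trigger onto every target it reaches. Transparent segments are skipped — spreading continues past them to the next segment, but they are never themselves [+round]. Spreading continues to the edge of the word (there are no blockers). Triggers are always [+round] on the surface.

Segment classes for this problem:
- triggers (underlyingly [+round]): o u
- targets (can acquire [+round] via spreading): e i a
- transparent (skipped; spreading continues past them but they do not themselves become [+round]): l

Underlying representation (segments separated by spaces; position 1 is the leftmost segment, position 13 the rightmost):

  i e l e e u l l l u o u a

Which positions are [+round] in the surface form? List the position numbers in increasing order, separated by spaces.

From /u/ at 6 rightward: 7 /l/ transparent; 8 /l/ transparent; 9 /l/ transparent; 10 /u/ is itself a trigger — this domain ends here.
From /u/ at 10 rightward: 11 /o/ is itself a trigger — this domain ends here.
From /o/ at 11 rightward: 12 /u/ is itself a trigger — this domain ends here.
From /u/ at 12 rightward: 13 /a/ → [+round]; word edge.
Targets with no active source: positions 1 2 4 5 stay [-round].

6 10 11 12 13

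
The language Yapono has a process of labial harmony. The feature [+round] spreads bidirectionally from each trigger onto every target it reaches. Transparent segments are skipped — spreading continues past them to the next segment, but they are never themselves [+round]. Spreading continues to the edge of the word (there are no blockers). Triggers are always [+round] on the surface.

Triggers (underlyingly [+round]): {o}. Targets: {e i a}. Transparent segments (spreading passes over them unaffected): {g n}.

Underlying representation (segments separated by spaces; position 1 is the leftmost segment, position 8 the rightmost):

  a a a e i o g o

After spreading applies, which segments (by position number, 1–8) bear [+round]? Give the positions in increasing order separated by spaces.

From /o/ at 6 rightward: 7 /g/ transparent; 8 /o/ is itself a trigger — this domain ends here.
From /o/ at 6 leftward: 5 /i/ → [+round]; 4 /e/ → [+round]; 3 /a/ → [+round]; 2 /a/ → [+round]; 1 /a/ → [+round]; word edge.
From /o/ at 8 rightward: word edge.
From /o/ at 8 leftward: 7 /g/ transparent; 6 /o/ is itself a trigger — this domain ends here.

1 2 3 4 5 6 8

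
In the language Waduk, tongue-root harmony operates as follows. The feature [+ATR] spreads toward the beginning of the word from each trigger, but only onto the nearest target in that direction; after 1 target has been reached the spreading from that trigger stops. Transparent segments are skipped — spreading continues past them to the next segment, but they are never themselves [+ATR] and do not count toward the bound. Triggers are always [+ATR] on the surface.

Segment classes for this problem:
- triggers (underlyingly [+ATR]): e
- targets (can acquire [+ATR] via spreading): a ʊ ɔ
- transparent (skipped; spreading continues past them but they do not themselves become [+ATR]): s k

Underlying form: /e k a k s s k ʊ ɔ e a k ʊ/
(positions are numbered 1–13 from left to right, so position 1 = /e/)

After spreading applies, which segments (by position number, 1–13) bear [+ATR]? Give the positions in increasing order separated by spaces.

1 9 10

From /e/ at 1 leftward: word edge.
From /e/ at 10 leftward: 9 /ɔ/ → [+ATR]; bound reached.
Targets with no active source: positions 3 8 11 13 stay [-ATR].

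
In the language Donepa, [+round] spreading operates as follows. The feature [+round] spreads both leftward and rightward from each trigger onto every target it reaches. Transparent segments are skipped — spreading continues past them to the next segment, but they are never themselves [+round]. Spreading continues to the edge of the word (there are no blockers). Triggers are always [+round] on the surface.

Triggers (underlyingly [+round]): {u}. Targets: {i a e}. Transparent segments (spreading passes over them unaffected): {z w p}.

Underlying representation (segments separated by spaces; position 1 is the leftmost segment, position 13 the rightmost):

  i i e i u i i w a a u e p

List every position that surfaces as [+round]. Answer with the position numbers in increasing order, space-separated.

1 2 3 4 5 6 7 9 10 11 12

From /u/ at 5 rightward: 6 /i/ → [+round]; 7 /i/ → [+round]; 8 /w/ transparent; 9 /a/ → [+round]; 10 /a/ → [+round]; 11 /u/ is itself a trigger — this domain ends here.
From /u/ at 5 leftward: 4 /i/ → [+round]; 3 /e/ → [+round]; 2 /i/ → [+round]; 1 /i/ → [+round]; word edge.
From /u/ at 11 rightward: 12 /e/ → [+round]; 13 /p/ transparent; word edge.
From /u/ at 11 leftward: 10 /a/ → [+round]; 9 /a/ → [+round]; 8 /w/ transparent; 7 /i/ → [+round]; 6 /i/ → [+round]; 5 /u/ is itself a trigger — this domain ends here.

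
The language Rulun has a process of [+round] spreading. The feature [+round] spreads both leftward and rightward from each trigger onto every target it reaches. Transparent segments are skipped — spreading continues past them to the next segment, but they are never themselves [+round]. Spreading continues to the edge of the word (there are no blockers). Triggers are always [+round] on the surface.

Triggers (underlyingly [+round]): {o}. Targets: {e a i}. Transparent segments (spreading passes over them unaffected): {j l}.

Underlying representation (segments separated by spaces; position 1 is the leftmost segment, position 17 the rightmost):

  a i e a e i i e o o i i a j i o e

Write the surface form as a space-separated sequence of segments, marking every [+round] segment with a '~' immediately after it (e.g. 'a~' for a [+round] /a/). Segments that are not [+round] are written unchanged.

From /o/ at 9 rightward: 10 /o/ is itself a trigger — this domain ends here.
From /o/ at 9 leftward: 8 /e/ → [+round]; 7 /i/ → [+round]; 6 /i/ → [+round]; 5 /e/ → [+round]; 4 /a/ → [+round]; 3 /e/ → [+round]; 2 /i/ → [+round]; 1 /a/ → [+round]; word edge.
From /o/ at 10 rightward: 11 /i/ → [+round]; 12 /i/ → [+round]; 13 /a/ → [+round]; 14 /j/ transparent; 15 /i/ → [+round]; 16 /o/ is itself a trigger — this domain ends here.
From /o/ at 10 leftward: 9 /o/ is itself a trigger — this domain ends here.
From /o/ at 16 rightward: 17 /e/ → [+round]; word edge.
From /o/ at 16 leftward: 15 /i/ → [+round]; 14 /j/ transparent; 13 /a/ → [+round]; 12 /i/ → [+round]; 11 /i/ → [+round]; 10 /o/ is itself a trigger — this domain ends here.
[+round] positions on the surface: 1 2 3 4 5 6 7 8 9 10 11 12 13 15 16 17.

a~ i~ e~ a~ e~ i~ i~ e~ o~ o~ i~ i~ a~ j i~ o~ e~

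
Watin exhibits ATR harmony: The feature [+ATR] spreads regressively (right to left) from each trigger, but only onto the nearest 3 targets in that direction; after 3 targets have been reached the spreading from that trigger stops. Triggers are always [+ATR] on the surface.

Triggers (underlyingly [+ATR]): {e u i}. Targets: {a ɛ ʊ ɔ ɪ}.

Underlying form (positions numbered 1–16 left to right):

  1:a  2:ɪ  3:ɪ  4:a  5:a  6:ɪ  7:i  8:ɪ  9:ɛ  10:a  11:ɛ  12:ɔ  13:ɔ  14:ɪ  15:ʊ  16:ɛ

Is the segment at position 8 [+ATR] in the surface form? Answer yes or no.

no

From /i/ at 7 leftward: 6 /ɪ/ → [+ATR]; 5 /a/ → [+ATR]; 4 /a/ → [+ATR]; bound reached.
Targets with no active source: positions 1 2 3 8 9 10 11 12 13 14 15 16 stay [-ATR].
[+ATR] positions on the surface: 4 5 6 7.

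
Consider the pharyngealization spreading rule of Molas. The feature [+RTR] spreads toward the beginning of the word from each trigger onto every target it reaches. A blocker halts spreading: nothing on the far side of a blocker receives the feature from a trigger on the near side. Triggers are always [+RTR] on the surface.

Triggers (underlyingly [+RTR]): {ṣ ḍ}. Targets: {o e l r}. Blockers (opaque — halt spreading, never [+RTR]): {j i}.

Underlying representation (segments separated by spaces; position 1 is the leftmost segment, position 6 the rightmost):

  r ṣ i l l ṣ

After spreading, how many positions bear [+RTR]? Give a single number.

From /ṣ/ at 2 leftward: 1 /r/ → [+RTR]; word edge.
From /ṣ/ at 6 leftward: 5 /l/ → [+RTR]; 4 /l/ → [+RTR]; 3 /i/ blocks.
[+RTR] positions on the surface: 1 2 4 5 6.

5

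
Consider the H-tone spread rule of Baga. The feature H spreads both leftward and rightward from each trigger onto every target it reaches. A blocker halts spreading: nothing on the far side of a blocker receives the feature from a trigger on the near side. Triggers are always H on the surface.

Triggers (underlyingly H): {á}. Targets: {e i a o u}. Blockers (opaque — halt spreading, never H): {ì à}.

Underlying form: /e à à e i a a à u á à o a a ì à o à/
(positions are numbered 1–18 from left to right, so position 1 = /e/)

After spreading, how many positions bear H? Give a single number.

2

From /á/ at 10 rightward: 11 /à/ blocks.
From /á/ at 10 leftward: 9 /u/ → H; 8 /à/ blocks.
Targets with no active source: positions 1 4 5 6 7 12 13 14 17 stay [-high tone].
H positions on the surface: 9 10.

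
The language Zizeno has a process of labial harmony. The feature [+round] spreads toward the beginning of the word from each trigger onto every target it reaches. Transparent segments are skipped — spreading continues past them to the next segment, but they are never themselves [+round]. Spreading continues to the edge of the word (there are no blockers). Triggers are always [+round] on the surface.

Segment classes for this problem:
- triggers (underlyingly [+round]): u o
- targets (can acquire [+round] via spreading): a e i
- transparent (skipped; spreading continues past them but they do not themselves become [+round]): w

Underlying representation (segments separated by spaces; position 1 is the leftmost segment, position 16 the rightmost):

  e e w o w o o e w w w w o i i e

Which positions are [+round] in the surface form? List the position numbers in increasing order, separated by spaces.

From /o/ at 4 leftward: 3 /w/ transparent; 2 /e/ → [+round]; 1 /e/ → [+round]; word edge.
From /o/ at 6 leftward: 5 /w/ transparent; 4 /o/ is itself a trigger — this domain ends here.
From /o/ at 7 leftward: 6 /o/ is itself a trigger — this domain ends here.
From /o/ at 13 leftward: 12 /w/ transparent; 11 /w/ transparent; 10 /w/ transparent; 9 /w/ transparent; 8 /e/ → [+round]; 7 /o/ is itself a trigger — this domain ends here.
Targets with no active source: positions 14 15 16 stay [-round].

1 2 4 6 7 8 13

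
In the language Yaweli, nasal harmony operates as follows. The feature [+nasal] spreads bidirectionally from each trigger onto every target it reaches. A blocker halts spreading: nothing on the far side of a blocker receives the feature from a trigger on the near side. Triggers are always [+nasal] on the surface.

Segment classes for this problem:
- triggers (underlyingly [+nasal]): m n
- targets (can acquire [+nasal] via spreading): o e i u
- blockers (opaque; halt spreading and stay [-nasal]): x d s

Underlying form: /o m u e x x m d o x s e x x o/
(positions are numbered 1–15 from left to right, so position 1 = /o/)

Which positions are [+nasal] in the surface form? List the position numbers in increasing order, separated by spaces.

1 2 3 4 7

From /m/ at 2 rightward: 3 /u/ → [+nasal]; 4 /e/ → [+nasal]; 5 /x/ blocks.
From /m/ at 2 leftward: 1 /o/ → [+nasal]; word edge.
From /m/ at 7 rightward: 8 /d/ blocks.
From /m/ at 7 leftward: 6 /x/ blocks.
Targets with no active source: positions 9 12 15 stay [-nasal].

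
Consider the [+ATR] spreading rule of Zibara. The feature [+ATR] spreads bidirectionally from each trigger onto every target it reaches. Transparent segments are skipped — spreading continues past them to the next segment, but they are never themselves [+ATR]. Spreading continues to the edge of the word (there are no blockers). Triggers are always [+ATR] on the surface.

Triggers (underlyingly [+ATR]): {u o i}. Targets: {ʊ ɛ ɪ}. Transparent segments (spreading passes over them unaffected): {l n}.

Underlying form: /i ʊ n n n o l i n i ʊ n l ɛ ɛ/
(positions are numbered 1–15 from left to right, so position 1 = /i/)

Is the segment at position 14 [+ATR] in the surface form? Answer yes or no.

yes

From /i/ at 1 rightward: 2 /ʊ/ → [+ATR]; 3 /n/ transparent; 4 /n/ transparent; 5 /n/ transparent; 6 /o/ is itself a trigger — this domain ends here.
From /i/ at 1 leftward: word edge.
From /o/ at 6 rightward: 7 /l/ transparent; 8 /i/ is itself a trigger — this domain ends here.
From /o/ at 6 leftward: 5 /n/ transparent; 4 /n/ transparent; 3 /n/ transparent; 2 /ʊ/ → [+ATR]; 1 /i/ is itself a trigger — this domain ends here.
From /i/ at 8 rightward: 9 /n/ transparent; 10 /i/ is itself a trigger — this domain ends here.
From /i/ at 8 leftward: 7 /l/ transparent; 6 /o/ is itself a trigger — this domain ends here.
From /i/ at 10 rightward: 11 /ʊ/ → [+ATR]; 12 /n/ transparent; 13 /l/ transparent; 14 /ɛ/ → [+ATR]; 15 /ɛ/ → [+ATR]; word edge.
From /i/ at 10 leftward: 9 /n/ transparent; 8 /i/ is itself a trigger — this domain ends here.
[+ATR] positions on the surface: 1 2 6 8 10 11 14 15.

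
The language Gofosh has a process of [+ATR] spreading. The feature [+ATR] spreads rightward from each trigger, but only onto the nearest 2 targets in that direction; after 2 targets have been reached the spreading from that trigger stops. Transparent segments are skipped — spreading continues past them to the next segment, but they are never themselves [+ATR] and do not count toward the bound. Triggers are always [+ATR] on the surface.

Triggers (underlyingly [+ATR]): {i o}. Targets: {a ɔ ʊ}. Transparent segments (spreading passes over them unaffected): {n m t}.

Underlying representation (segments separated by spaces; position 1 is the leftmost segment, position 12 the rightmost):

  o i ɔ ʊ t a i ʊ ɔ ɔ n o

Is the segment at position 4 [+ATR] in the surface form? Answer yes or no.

yes

From /o/ at 1 rightward: 2 /i/ is itself a trigger — this domain ends here.
From /i/ at 2 rightward: 3 /ɔ/ → [+ATR]; 4 /ʊ/ → [+ATR]; bound reached.
From /i/ at 7 rightward: 8 /ʊ/ → [+ATR]; 9 /ɔ/ → [+ATR]; bound reached.
From /o/ at 12 rightward: word edge.
Targets with no active source: positions 6 10 stay [-ATR].
[+ATR] positions on the surface: 1 2 3 4 7 8 9 12.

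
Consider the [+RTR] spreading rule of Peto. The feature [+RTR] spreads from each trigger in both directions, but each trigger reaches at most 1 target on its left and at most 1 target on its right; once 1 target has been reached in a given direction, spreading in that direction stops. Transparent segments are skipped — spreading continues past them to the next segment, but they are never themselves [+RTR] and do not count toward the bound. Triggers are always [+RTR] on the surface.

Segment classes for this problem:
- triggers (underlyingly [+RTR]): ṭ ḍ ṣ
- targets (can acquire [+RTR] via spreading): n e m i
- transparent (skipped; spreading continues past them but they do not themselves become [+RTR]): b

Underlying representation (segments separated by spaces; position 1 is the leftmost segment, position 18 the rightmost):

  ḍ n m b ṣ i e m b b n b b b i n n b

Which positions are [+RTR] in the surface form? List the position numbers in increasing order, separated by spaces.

1 2 3 5 6

From /ḍ/ at 1 rightward: 2 /n/ → [+RTR]; bound reached.
From /ḍ/ at 1 leftward: word edge.
From /ṣ/ at 5 rightward: 6 /i/ → [+RTR]; bound reached.
From /ṣ/ at 5 leftward: 4 /b/ transparent; 3 /m/ → [+RTR]; bound reached.
Targets with no active source: positions 7 8 11 15 16 17 stay [-emphatic].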